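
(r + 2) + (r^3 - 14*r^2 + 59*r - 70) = r^3 - 14*r^2 + 60*r - 68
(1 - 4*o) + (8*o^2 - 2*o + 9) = 8*o^2 - 6*o + 10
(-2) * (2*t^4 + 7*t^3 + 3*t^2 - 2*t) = -4*t^4 - 14*t^3 - 6*t^2 + 4*t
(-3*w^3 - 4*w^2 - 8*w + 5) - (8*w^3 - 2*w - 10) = -11*w^3 - 4*w^2 - 6*w + 15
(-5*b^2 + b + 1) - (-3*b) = -5*b^2 + 4*b + 1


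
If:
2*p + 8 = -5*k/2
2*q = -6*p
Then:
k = 4*q/15 - 16/5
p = -q/3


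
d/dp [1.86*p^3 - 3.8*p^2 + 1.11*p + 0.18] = 5.58*p^2 - 7.6*p + 1.11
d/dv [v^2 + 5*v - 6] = 2*v + 5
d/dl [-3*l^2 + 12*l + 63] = 12 - 6*l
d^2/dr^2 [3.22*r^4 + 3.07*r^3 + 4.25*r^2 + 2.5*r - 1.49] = 38.64*r^2 + 18.42*r + 8.5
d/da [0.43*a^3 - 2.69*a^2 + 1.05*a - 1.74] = 1.29*a^2 - 5.38*a + 1.05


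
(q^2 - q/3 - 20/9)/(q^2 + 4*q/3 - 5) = (q + 4/3)/(q + 3)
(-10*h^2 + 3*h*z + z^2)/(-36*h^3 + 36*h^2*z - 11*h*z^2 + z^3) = (5*h + z)/(18*h^2 - 9*h*z + z^2)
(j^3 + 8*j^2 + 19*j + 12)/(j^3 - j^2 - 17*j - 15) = (j + 4)/(j - 5)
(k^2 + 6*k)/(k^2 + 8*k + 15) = k*(k + 6)/(k^2 + 8*k + 15)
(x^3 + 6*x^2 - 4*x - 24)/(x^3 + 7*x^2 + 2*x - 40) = (x^2 + 8*x + 12)/(x^2 + 9*x + 20)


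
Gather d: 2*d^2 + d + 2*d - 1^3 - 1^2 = 2*d^2 + 3*d - 2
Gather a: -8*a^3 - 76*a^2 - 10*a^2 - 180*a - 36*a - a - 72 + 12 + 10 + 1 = -8*a^3 - 86*a^2 - 217*a - 49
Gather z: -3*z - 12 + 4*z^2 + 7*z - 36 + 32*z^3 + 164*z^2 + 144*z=32*z^3 + 168*z^2 + 148*z - 48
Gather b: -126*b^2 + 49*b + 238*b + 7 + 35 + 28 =-126*b^2 + 287*b + 70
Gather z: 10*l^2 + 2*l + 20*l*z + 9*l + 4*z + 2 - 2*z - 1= 10*l^2 + 11*l + z*(20*l + 2) + 1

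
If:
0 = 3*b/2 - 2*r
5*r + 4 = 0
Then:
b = -16/15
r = -4/5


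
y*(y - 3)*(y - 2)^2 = y^4 - 7*y^3 + 16*y^2 - 12*y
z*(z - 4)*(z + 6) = z^3 + 2*z^2 - 24*z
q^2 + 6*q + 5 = (q + 1)*(q + 5)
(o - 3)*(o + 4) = o^2 + o - 12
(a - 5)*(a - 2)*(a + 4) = a^3 - 3*a^2 - 18*a + 40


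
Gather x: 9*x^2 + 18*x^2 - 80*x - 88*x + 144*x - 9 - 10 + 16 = 27*x^2 - 24*x - 3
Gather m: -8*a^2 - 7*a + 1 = -8*a^2 - 7*a + 1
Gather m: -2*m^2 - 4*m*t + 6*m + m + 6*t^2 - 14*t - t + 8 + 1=-2*m^2 + m*(7 - 4*t) + 6*t^2 - 15*t + 9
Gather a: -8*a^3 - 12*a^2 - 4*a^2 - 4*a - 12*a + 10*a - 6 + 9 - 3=-8*a^3 - 16*a^2 - 6*a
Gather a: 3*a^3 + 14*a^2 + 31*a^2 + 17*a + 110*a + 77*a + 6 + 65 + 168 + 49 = 3*a^3 + 45*a^2 + 204*a + 288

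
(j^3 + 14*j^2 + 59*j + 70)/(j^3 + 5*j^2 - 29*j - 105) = (j^2 + 7*j + 10)/(j^2 - 2*j - 15)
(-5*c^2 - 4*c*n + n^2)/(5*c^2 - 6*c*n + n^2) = (-c - n)/(c - n)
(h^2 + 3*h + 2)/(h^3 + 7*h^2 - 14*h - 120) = (h^2 + 3*h + 2)/(h^3 + 7*h^2 - 14*h - 120)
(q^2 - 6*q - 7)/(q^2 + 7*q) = (q^2 - 6*q - 7)/(q*(q + 7))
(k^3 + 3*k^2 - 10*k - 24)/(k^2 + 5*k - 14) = (k^3 + 3*k^2 - 10*k - 24)/(k^2 + 5*k - 14)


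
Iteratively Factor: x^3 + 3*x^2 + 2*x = (x + 2)*(x^2 + x) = (x + 1)*(x + 2)*(x)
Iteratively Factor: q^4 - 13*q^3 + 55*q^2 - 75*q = (q - 5)*(q^3 - 8*q^2 + 15*q) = (q - 5)^2*(q^2 - 3*q) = (q - 5)^2*(q - 3)*(q)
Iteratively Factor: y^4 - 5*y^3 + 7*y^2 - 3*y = (y - 1)*(y^3 - 4*y^2 + 3*y) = y*(y - 1)*(y^2 - 4*y + 3) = y*(y - 1)^2*(y - 3)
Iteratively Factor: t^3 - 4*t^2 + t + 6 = (t + 1)*(t^2 - 5*t + 6) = (t - 3)*(t + 1)*(t - 2)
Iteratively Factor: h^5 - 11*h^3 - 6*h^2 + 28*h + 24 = (h - 2)*(h^4 + 2*h^3 - 7*h^2 - 20*h - 12) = (h - 2)*(h + 1)*(h^3 + h^2 - 8*h - 12) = (h - 3)*(h - 2)*(h + 1)*(h^2 + 4*h + 4) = (h - 3)*(h - 2)*(h + 1)*(h + 2)*(h + 2)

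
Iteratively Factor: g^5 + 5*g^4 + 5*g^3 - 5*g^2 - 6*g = (g - 1)*(g^4 + 6*g^3 + 11*g^2 + 6*g) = (g - 1)*(g + 1)*(g^3 + 5*g^2 + 6*g) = g*(g - 1)*(g + 1)*(g^2 + 5*g + 6) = g*(g - 1)*(g + 1)*(g + 2)*(g + 3)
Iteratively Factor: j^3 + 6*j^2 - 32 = (j - 2)*(j^2 + 8*j + 16) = (j - 2)*(j + 4)*(j + 4)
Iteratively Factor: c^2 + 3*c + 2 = (c + 1)*(c + 2)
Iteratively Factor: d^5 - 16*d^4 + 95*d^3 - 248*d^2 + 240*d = (d - 4)*(d^4 - 12*d^3 + 47*d^2 - 60*d) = (d - 4)^2*(d^3 - 8*d^2 + 15*d) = (d - 4)^2*(d - 3)*(d^2 - 5*d) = (d - 5)*(d - 4)^2*(d - 3)*(d)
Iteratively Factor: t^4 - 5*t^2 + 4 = (t + 1)*(t^3 - t^2 - 4*t + 4) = (t - 1)*(t + 1)*(t^2 - 4) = (t - 2)*(t - 1)*(t + 1)*(t + 2)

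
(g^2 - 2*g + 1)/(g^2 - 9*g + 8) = (g - 1)/(g - 8)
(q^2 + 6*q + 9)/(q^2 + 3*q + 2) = (q^2 + 6*q + 9)/(q^2 + 3*q + 2)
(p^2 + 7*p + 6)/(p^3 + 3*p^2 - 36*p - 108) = (p + 1)/(p^2 - 3*p - 18)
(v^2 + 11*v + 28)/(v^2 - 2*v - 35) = (v^2 + 11*v + 28)/(v^2 - 2*v - 35)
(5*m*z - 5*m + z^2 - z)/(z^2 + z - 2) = (5*m + z)/(z + 2)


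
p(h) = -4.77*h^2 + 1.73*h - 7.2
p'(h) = 1.73 - 9.54*h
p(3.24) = -51.67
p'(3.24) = -29.18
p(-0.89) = -12.52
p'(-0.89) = 10.22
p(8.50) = -337.13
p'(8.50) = -79.36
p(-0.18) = -7.67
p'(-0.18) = 3.45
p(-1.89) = -27.51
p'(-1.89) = 19.76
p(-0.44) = -8.88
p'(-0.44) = 5.93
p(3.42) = -57.08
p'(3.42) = -30.90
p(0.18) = -7.04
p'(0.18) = 0.01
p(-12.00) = -714.84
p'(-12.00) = 116.21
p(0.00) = -7.20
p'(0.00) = 1.73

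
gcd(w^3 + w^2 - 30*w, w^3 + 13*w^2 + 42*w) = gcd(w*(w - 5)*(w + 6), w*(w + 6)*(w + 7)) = w^2 + 6*w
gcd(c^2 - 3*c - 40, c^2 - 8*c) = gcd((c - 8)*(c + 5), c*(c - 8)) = c - 8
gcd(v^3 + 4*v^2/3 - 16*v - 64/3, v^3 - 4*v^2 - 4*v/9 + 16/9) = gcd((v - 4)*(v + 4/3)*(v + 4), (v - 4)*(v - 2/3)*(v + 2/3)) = v - 4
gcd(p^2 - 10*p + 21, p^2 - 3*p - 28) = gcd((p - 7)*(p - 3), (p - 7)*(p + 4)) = p - 7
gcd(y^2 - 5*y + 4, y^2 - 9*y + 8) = y - 1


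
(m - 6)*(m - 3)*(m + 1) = m^3 - 8*m^2 + 9*m + 18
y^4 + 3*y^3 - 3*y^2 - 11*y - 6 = (y - 2)*(y + 1)^2*(y + 3)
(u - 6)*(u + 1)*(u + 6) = u^3 + u^2 - 36*u - 36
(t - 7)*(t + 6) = t^2 - t - 42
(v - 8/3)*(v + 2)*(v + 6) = v^3 + 16*v^2/3 - 28*v/3 - 32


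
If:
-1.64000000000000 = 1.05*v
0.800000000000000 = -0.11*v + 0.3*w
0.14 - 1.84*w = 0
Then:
No Solution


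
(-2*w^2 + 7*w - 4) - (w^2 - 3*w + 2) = -3*w^2 + 10*w - 6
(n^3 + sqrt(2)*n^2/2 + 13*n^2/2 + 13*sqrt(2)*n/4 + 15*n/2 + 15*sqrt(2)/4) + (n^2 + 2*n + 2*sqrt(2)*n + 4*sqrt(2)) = n^3 + sqrt(2)*n^2/2 + 15*n^2/2 + 21*sqrt(2)*n/4 + 19*n/2 + 31*sqrt(2)/4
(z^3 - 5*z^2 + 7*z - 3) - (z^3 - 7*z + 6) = -5*z^2 + 14*z - 9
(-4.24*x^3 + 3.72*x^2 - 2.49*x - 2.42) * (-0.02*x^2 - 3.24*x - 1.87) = 0.0848*x^5 + 13.6632*x^4 - 4.0742*x^3 + 1.1596*x^2 + 12.4971*x + 4.5254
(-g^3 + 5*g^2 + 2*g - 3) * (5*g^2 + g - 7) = -5*g^5 + 24*g^4 + 22*g^3 - 48*g^2 - 17*g + 21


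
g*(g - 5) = g^2 - 5*g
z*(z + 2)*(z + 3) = z^3 + 5*z^2 + 6*z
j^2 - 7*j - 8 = (j - 8)*(j + 1)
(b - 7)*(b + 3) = b^2 - 4*b - 21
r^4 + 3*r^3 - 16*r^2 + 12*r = r*(r - 2)*(r - 1)*(r + 6)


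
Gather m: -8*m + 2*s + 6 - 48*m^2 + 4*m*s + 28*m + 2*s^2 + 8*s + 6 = -48*m^2 + m*(4*s + 20) + 2*s^2 + 10*s + 12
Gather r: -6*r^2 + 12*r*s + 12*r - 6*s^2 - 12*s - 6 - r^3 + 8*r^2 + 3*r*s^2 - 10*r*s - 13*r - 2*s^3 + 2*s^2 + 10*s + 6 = -r^3 + 2*r^2 + r*(3*s^2 + 2*s - 1) - 2*s^3 - 4*s^2 - 2*s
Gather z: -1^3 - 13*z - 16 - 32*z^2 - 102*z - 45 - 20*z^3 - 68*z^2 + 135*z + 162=-20*z^3 - 100*z^2 + 20*z + 100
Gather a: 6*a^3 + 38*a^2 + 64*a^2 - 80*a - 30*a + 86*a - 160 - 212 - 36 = 6*a^3 + 102*a^2 - 24*a - 408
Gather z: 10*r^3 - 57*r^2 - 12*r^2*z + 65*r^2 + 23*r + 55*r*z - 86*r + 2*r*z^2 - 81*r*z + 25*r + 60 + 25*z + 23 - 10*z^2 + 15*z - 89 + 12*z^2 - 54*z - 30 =10*r^3 + 8*r^2 - 38*r + z^2*(2*r + 2) + z*(-12*r^2 - 26*r - 14) - 36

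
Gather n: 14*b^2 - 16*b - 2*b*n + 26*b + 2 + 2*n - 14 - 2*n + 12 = 14*b^2 - 2*b*n + 10*b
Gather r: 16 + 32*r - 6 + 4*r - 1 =36*r + 9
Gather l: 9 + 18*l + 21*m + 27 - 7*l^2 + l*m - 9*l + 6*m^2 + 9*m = -7*l^2 + l*(m + 9) + 6*m^2 + 30*m + 36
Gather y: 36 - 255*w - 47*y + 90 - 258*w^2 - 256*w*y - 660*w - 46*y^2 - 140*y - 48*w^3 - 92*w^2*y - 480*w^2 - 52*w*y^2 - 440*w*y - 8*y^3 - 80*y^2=-48*w^3 - 738*w^2 - 915*w - 8*y^3 + y^2*(-52*w - 126) + y*(-92*w^2 - 696*w - 187) + 126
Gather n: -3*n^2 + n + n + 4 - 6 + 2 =-3*n^2 + 2*n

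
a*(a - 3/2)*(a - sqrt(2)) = a^3 - 3*a^2/2 - sqrt(2)*a^2 + 3*sqrt(2)*a/2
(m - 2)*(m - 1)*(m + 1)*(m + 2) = m^4 - 5*m^2 + 4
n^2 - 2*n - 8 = (n - 4)*(n + 2)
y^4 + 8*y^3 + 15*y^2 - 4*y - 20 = (y - 1)*(y + 2)^2*(y + 5)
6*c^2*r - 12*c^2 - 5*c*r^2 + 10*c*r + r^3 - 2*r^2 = (-3*c + r)*(-2*c + r)*(r - 2)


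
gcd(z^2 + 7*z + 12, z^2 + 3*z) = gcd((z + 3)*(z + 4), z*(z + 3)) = z + 3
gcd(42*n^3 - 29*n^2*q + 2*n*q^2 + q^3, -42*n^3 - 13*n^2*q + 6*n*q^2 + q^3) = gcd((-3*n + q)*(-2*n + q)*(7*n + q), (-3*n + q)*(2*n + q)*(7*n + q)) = -21*n^2 + 4*n*q + q^2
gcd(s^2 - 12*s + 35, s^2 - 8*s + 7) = s - 7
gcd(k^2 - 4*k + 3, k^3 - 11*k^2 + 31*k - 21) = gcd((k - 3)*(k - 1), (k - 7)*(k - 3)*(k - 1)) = k^2 - 4*k + 3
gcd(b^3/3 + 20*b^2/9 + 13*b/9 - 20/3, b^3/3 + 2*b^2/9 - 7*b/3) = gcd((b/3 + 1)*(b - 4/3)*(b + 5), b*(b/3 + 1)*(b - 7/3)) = b + 3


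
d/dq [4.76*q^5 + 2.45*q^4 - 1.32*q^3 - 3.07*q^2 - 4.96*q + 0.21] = 23.8*q^4 + 9.8*q^3 - 3.96*q^2 - 6.14*q - 4.96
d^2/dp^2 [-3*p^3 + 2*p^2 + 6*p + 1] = 4 - 18*p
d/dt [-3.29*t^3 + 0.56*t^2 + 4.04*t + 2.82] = -9.87*t^2 + 1.12*t + 4.04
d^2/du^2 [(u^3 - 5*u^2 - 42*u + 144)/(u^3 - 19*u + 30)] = 2*(-5*u^3 - 114*u^2 - 492*u - 872)/(u^6 + 9*u^5 - 3*u^4 - 153*u^3 + 30*u^2 + 900*u - 1000)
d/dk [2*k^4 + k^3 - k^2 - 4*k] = 8*k^3 + 3*k^2 - 2*k - 4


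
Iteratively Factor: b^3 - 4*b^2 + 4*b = (b - 2)*(b^2 - 2*b) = b*(b - 2)*(b - 2)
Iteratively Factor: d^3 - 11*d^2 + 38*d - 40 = (d - 4)*(d^2 - 7*d + 10) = (d - 5)*(d - 4)*(d - 2)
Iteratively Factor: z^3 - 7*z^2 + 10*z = (z - 5)*(z^2 - 2*z) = z*(z - 5)*(z - 2)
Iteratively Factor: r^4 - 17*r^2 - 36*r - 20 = (r - 5)*(r^3 + 5*r^2 + 8*r + 4) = (r - 5)*(r + 2)*(r^2 + 3*r + 2) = (r - 5)*(r + 1)*(r + 2)*(r + 2)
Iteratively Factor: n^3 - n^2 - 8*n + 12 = (n - 2)*(n^2 + n - 6) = (n - 2)*(n + 3)*(n - 2)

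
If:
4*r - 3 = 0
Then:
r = 3/4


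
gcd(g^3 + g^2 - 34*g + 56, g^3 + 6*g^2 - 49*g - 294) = g + 7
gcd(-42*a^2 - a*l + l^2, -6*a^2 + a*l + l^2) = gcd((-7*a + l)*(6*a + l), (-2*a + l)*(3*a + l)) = 1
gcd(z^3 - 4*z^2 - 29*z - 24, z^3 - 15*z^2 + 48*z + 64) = z^2 - 7*z - 8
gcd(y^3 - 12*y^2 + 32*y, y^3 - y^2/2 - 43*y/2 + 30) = y - 4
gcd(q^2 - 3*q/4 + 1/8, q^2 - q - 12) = 1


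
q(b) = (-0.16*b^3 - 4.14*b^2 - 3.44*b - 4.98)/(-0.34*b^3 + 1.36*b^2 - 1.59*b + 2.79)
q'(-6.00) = -0.08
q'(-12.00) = -0.05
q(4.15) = 21.76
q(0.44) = -3.14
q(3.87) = 33.16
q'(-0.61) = -0.51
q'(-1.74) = 0.06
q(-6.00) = -0.73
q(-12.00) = -0.35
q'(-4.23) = -0.08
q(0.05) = -1.90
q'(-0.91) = -0.14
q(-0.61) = -1.01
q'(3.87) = -62.03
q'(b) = (-0.48*b^2 - 8.28*b - 3.44)/(-0.34*b^3 + 1.36*b^2 - 1.59*b + 2.79) + (1.02*b^2 - 2.72*b + 1.59)*(-0.16*b^3 - 4.14*b^2 - 3.44*b - 4.98)/(-0.34*b^3 + 1.36*b^2 - 1.59*b + 2.79)^2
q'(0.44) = -3.89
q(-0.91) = -0.92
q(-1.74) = -0.93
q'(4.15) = -26.71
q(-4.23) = -0.88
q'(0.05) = -2.44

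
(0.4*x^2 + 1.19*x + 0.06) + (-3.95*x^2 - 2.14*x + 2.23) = -3.55*x^2 - 0.95*x + 2.29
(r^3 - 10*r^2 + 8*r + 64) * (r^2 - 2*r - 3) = r^5 - 12*r^4 + 25*r^3 + 78*r^2 - 152*r - 192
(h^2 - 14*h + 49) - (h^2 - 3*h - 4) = 53 - 11*h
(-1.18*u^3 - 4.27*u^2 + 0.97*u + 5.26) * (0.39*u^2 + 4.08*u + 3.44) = -0.4602*u^5 - 6.4797*u^4 - 21.1025*u^3 - 8.6798*u^2 + 24.7976*u + 18.0944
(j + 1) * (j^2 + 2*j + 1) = j^3 + 3*j^2 + 3*j + 1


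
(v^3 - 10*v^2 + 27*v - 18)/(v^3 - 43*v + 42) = (v - 3)/(v + 7)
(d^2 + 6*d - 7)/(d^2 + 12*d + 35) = (d - 1)/(d + 5)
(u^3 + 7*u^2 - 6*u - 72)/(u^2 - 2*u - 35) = (-u^3 - 7*u^2 + 6*u + 72)/(-u^2 + 2*u + 35)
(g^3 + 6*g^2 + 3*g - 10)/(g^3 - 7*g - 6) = (g^2 + 4*g - 5)/(g^2 - 2*g - 3)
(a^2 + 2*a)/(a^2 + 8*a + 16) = a*(a + 2)/(a^2 + 8*a + 16)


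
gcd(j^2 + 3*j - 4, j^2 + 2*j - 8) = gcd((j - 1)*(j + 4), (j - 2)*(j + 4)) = j + 4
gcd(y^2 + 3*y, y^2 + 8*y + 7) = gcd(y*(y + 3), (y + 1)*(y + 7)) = 1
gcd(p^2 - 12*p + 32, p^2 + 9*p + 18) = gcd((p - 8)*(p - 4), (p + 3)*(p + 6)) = 1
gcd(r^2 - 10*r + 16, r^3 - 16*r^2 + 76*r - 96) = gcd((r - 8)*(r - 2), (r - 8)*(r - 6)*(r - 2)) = r^2 - 10*r + 16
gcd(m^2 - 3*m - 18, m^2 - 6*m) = m - 6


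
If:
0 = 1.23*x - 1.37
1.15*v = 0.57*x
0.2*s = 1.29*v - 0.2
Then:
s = 2.56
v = 0.55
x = 1.11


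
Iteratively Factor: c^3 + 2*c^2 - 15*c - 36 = (c - 4)*(c^2 + 6*c + 9) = (c - 4)*(c + 3)*(c + 3)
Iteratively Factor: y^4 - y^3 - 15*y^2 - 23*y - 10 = (y - 5)*(y^3 + 4*y^2 + 5*y + 2) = (y - 5)*(y + 2)*(y^2 + 2*y + 1) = (y - 5)*(y + 1)*(y + 2)*(y + 1)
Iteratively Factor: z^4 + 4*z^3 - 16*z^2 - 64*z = (z + 4)*(z^3 - 16*z) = z*(z + 4)*(z^2 - 16) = z*(z - 4)*(z + 4)*(z + 4)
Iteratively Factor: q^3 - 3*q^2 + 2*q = (q)*(q^2 - 3*q + 2) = q*(q - 1)*(q - 2)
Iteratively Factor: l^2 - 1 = (l + 1)*(l - 1)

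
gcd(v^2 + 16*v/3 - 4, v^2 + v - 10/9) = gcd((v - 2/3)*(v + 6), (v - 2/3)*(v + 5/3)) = v - 2/3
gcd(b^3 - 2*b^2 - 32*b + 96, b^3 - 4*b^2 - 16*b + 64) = b^2 - 8*b + 16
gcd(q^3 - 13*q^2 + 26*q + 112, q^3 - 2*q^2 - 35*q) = q - 7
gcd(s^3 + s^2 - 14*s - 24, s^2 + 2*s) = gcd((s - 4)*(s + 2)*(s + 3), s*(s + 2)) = s + 2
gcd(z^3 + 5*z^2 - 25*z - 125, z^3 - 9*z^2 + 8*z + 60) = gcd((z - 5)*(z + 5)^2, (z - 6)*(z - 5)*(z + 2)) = z - 5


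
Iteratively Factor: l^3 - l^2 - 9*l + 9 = (l - 3)*(l^2 + 2*l - 3) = (l - 3)*(l - 1)*(l + 3)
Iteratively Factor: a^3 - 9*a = (a + 3)*(a^2 - 3*a) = a*(a + 3)*(a - 3)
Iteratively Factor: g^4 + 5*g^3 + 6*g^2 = (g)*(g^3 + 5*g^2 + 6*g) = g*(g + 2)*(g^2 + 3*g) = g^2*(g + 2)*(g + 3)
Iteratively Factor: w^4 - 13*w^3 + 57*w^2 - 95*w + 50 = (w - 1)*(w^3 - 12*w^2 + 45*w - 50) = (w - 2)*(w - 1)*(w^2 - 10*w + 25) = (w - 5)*(w - 2)*(w - 1)*(w - 5)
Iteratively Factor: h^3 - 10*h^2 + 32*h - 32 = (h - 4)*(h^2 - 6*h + 8) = (h - 4)^2*(h - 2)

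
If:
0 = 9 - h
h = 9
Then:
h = 9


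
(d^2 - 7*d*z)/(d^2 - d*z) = (d - 7*z)/(d - z)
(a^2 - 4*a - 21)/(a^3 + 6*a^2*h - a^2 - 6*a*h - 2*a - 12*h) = (-a^2 + 4*a + 21)/(-a^3 - 6*a^2*h + a^2 + 6*a*h + 2*a + 12*h)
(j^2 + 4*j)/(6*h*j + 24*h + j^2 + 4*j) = j/(6*h + j)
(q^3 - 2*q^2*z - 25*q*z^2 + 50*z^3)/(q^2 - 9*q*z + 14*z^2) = (-q^2 + 25*z^2)/(-q + 7*z)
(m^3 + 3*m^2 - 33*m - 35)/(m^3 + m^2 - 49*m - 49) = (m - 5)/(m - 7)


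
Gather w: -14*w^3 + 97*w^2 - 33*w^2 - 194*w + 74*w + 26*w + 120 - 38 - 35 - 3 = -14*w^3 + 64*w^2 - 94*w + 44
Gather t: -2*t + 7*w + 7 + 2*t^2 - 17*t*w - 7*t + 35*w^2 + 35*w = 2*t^2 + t*(-17*w - 9) + 35*w^2 + 42*w + 7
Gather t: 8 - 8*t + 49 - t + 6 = 63 - 9*t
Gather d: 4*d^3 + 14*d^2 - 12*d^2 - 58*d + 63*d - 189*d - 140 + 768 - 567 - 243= 4*d^3 + 2*d^2 - 184*d - 182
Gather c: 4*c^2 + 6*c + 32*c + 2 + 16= 4*c^2 + 38*c + 18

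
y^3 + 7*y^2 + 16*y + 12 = (y + 2)^2*(y + 3)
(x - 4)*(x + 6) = x^2 + 2*x - 24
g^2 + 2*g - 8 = (g - 2)*(g + 4)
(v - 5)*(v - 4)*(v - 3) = v^3 - 12*v^2 + 47*v - 60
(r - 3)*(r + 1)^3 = r^4 - 6*r^2 - 8*r - 3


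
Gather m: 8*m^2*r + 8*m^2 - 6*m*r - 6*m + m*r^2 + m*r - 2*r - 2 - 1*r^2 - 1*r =m^2*(8*r + 8) + m*(r^2 - 5*r - 6) - r^2 - 3*r - 2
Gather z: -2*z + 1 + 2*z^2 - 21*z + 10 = 2*z^2 - 23*z + 11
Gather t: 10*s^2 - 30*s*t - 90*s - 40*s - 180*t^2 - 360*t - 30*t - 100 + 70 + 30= 10*s^2 - 130*s - 180*t^2 + t*(-30*s - 390)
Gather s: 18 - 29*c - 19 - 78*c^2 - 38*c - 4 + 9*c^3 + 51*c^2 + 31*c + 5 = 9*c^3 - 27*c^2 - 36*c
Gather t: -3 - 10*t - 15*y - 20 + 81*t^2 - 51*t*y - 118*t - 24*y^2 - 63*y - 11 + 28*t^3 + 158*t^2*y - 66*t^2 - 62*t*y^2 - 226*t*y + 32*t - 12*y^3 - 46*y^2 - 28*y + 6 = 28*t^3 + t^2*(158*y + 15) + t*(-62*y^2 - 277*y - 96) - 12*y^3 - 70*y^2 - 106*y - 28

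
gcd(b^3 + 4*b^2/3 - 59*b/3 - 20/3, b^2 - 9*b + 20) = b - 4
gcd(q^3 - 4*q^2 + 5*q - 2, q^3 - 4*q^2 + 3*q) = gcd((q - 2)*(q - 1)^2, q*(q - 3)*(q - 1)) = q - 1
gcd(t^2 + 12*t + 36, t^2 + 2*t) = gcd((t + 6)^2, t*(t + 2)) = 1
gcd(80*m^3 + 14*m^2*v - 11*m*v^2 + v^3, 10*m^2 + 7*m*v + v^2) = 2*m + v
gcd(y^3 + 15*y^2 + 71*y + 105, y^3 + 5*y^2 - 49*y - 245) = y^2 + 12*y + 35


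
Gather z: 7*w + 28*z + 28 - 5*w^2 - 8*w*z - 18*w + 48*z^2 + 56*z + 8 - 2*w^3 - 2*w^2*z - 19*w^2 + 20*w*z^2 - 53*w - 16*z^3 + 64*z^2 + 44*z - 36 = -2*w^3 - 24*w^2 - 64*w - 16*z^3 + z^2*(20*w + 112) + z*(-2*w^2 - 8*w + 128)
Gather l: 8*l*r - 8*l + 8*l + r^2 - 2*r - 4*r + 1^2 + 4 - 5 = 8*l*r + r^2 - 6*r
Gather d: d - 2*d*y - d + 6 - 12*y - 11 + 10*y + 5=-2*d*y - 2*y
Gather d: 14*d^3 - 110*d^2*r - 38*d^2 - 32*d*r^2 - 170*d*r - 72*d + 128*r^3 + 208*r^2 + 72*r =14*d^3 + d^2*(-110*r - 38) + d*(-32*r^2 - 170*r - 72) + 128*r^3 + 208*r^2 + 72*r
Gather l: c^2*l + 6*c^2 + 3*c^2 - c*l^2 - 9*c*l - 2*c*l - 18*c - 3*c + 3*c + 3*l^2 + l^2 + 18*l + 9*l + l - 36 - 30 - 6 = 9*c^2 - 18*c + l^2*(4 - c) + l*(c^2 - 11*c + 28) - 72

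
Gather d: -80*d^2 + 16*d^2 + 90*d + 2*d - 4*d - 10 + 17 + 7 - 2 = -64*d^2 + 88*d + 12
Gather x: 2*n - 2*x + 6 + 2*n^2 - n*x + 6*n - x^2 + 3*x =2*n^2 + 8*n - x^2 + x*(1 - n) + 6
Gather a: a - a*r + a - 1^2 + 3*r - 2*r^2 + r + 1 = a*(2 - r) - 2*r^2 + 4*r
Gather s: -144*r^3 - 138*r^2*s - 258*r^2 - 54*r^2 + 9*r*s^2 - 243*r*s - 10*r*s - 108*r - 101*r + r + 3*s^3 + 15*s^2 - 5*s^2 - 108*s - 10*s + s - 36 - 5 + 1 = -144*r^3 - 312*r^2 - 208*r + 3*s^3 + s^2*(9*r + 10) + s*(-138*r^2 - 253*r - 117) - 40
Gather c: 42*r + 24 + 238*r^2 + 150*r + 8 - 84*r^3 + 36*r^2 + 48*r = -84*r^3 + 274*r^2 + 240*r + 32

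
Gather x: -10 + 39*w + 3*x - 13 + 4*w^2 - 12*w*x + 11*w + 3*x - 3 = 4*w^2 + 50*w + x*(6 - 12*w) - 26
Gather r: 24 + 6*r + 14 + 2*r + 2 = 8*r + 40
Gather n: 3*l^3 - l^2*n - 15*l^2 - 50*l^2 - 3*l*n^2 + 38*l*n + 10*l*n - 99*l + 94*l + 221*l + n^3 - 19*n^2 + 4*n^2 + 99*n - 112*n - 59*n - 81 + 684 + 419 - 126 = 3*l^3 - 65*l^2 + 216*l + n^3 + n^2*(-3*l - 15) + n*(-l^2 + 48*l - 72) + 896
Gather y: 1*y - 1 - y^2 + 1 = -y^2 + y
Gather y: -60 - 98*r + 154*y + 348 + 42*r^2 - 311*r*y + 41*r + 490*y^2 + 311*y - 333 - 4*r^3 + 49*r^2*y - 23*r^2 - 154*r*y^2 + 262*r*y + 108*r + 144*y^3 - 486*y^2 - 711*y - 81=-4*r^3 + 19*r^2 + 51*r + 144*y^3 + y^2*(4 - 154*r) + y*(49*r^2 - 49*r - 246) - 126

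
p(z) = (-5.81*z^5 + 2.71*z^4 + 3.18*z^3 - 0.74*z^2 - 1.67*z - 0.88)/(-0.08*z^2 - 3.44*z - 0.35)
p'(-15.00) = -40996.23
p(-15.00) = 136489.85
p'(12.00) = 8329.40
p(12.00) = 26042.37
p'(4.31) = 428.22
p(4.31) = 448.50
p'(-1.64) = -36.44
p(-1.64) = 14.65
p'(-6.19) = -2079.25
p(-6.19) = 3132.56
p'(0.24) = -1.98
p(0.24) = 1.08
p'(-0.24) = -10.61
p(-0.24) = -1.17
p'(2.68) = 97.92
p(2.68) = 60.42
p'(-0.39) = -2.44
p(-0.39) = -0.42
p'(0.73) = -0.13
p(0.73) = 0.58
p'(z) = (0.16*z + 3.44)*(-5.81*z^5 + 2.71*z^4 + 3.18*z^3 - 0.74*z^2 - 1.67*z - 0.88)/(-0.08*z^2 - 3.44*z - 0.35)^2 + (-29.05*z^4 + 10.84*z^3 + 9.54*z^2 - 1.48*z - 1.67)/(-0.08*z^2 - 3.44*z - 0.35) = (1.3944*z^6 + 79.512*z^5 - 18.0541*z^4 - 25.6724*z^3 - 0.927*z^2 + 0.3772*z - 2.4427)/(0.0064*z^4 + 0.5504*z^3 + 11.8896*z^2 + 2.408*z + 0.1225)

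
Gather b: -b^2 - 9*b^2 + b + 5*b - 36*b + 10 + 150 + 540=-10*b^2 - 30*b + 700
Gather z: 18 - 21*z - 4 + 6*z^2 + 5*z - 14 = 6*z^2 - 16*z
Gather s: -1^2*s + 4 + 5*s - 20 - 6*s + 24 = 8 - 2*s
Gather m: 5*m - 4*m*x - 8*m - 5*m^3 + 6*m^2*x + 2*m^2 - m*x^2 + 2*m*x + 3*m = -5*m^3 + m^2*(6*x + 2) + m*(-x^2 - 2*x)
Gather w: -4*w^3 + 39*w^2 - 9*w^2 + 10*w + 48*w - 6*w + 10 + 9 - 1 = -4*w^3 + 30*w^2 + 52*w + 18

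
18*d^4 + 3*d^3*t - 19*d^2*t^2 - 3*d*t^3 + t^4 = (-6*d + t)*(-d + t)*(d + t)*(3*d + t)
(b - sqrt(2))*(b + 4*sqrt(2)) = b^2 + 3*sqrt(2)*b - 8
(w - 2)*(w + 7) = w^2 + 5*w - 14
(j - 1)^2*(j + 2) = j^3 - 3*j + 2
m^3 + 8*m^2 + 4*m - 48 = (m - 2)*(m + 4)*(m + 6)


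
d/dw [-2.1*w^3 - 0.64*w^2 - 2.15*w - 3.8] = -6.3*w^2 - 1.28*w - 2.15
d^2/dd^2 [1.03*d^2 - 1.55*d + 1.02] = 2.06000000000000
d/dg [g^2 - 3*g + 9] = 2*g - 3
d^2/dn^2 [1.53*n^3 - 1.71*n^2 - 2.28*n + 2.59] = 9.18*n - 3.42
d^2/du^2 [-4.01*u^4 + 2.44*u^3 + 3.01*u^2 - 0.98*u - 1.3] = -48.12*u^2 + 14.64*u + 6.02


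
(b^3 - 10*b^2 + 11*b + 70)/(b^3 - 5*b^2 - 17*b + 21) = (b^2 - 3*b - 10)/(b^2 + 2*b - 3)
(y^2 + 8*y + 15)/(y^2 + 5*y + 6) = (y + 5)/(y + 2)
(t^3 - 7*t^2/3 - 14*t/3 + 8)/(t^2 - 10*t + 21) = (3*t^2 + 2*t - 8)/(3*(t - 7))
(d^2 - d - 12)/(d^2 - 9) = (d - 4)/(d - 3)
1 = 1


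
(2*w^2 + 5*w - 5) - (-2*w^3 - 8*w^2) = 2*w^3 + 10*w^2 + 5*w - 5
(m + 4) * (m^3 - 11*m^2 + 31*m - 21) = m^4 - 7*m^3 - 13*m^2 + 103*m - 84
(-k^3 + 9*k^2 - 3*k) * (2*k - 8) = -2*k^4 + 26*k^3 - 78*k^2 + 24*k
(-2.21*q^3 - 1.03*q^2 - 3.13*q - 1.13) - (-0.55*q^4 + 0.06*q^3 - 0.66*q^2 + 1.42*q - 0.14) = 0.55*q^4 - 2.27*q^3 - 0.37*q^2 - 4.55*q - 0.99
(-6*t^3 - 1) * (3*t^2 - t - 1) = -18*t^5 + 6*t^4 + 6*t^3 - 3*t^2 + t + 1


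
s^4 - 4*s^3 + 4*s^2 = s^2*(s - 2)^2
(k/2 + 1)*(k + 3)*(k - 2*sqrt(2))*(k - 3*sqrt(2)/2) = k^4/2 - 7*sqrt(2)*k^3/4 + 5*k^3/2 - 35*sqrt(2)*k^2/4 + 6*k^2 - 21*sqrt(2)*k/2 + 15*k + 18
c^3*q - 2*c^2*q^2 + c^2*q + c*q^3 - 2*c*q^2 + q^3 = (c - q)^2*(c*q + q)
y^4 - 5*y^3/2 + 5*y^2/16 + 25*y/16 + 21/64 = (y - 7/4)*(y - 3/2)*(y + 1/4)*(y + 1/2)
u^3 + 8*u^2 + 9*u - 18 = (u - 1)*(u + 3)*(u + 6)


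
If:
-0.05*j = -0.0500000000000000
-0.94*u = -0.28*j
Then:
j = 1.00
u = 0.30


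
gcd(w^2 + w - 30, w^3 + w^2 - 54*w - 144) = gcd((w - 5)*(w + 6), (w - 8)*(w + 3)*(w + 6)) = w + 6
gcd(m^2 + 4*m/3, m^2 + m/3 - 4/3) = m + 4/3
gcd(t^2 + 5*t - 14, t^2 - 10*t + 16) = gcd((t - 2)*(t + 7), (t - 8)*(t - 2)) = t - 2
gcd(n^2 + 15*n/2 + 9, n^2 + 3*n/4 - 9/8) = n + 3/2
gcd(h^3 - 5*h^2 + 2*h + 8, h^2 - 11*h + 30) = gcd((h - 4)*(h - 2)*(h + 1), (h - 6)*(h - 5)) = 1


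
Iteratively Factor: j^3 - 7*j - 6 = (j + 1)*(j^2 - j - 6) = (j + 1)*(j + 2)*(j - 3)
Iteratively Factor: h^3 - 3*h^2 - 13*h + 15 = (h - 1)*(h^2 - 2*h - 15) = (h - 1)*(h + 3)*(h - 5)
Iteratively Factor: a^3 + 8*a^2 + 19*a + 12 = (a + 1)*(a^2 + 7*a + 12) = (a + 1)*(a + 4)*(a + 3)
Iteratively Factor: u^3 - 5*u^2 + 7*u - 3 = (u - 1)*(u^2 - 4*u + 3) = (u - 3)*(u - 1)*(u - 1)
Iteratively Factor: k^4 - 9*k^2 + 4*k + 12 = (k + 3)*(k^3 - 3*k^2 + 4) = (k + 1)*(k + 3)*(k^2 - 4*k + 4) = (k - 2)*(k + 1)*(k + 3)*(k - 2)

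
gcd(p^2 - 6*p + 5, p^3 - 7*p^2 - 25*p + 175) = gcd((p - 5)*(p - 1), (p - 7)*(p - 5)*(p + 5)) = p - 5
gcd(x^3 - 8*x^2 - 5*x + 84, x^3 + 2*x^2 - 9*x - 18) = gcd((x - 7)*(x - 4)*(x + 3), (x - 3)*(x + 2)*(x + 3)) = x + 3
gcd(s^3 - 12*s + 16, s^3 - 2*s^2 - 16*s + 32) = s^2 + 2*s - 8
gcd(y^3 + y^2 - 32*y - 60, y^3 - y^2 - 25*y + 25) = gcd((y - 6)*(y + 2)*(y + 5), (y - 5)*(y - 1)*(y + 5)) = y + 5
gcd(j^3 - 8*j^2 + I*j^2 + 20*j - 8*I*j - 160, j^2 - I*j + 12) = j - 4*I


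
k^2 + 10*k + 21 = (k + 3)*(k + 7)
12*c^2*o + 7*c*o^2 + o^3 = o*(3*c + o)*(4*c + o)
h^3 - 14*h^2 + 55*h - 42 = (h - 7)*(h - 6)*(h - 1)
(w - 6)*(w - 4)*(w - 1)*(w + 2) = w^4 - 9*w^3 + 12*w^2 + 44*w - 48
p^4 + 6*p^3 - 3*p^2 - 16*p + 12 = (p - 1)^2*(p + 2)*(p + 6)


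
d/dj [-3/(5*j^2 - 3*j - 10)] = 3*(10*j - 3)/(-5*j^2 + 3*j + 10)^2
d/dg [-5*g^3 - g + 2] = -15*g^2 - 1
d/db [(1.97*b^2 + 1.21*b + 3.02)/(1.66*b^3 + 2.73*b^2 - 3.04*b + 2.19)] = (-3.2702*b^4 - 4.0172*b^3 - 24.3317*b^2 - 7.8606*b + 11.8307)/(2.7556*b^6 + 9.0636*b^5 - 2.6399*b^4 - 9.3276*b^3 + 21.199*b^2 - 13.3152*b + 4.7961)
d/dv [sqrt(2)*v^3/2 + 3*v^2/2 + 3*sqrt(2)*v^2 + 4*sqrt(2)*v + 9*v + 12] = 3*sqrt(2)*v^2/2 + 3*v + 6*sqrt(2)*v + 4*sqrt(2) + 9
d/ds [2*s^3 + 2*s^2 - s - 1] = 6*s^2 + 4*s - 1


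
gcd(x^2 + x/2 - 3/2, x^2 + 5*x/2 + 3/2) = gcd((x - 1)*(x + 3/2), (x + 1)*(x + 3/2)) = x + 3/2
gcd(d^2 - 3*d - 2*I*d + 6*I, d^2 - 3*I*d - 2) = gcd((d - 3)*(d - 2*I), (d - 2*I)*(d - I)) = d - 2*I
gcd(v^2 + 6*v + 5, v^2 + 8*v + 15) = v + 5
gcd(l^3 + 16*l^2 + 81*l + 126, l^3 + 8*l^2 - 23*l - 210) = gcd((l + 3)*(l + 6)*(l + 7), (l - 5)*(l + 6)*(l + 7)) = l^2 + 13*l + 42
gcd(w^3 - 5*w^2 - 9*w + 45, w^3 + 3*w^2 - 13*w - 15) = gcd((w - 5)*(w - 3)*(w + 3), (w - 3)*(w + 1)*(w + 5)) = w - 3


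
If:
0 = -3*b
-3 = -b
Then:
No Solution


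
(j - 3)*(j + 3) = j^2 - 9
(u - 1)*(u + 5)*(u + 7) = u^3 + 11*u^2 + 23*u - 35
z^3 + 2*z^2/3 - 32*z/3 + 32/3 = (z - 2)*(z - 4/3)*(z + 4)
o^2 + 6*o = o*(o + 6)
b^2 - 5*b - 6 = (b - 6)*(b + 1)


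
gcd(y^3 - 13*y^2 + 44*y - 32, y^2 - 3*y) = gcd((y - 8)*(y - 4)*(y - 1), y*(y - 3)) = 1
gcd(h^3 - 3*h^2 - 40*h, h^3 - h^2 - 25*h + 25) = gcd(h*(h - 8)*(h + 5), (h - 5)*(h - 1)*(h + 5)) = h + 5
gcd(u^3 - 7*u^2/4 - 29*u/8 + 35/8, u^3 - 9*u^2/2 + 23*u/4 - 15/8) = u - 5/2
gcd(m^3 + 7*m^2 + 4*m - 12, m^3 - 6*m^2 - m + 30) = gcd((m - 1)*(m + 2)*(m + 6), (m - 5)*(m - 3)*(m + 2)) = m + 2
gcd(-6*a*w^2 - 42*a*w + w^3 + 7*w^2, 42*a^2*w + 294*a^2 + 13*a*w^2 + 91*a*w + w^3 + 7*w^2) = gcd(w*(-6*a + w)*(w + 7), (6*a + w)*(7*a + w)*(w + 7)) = w + 7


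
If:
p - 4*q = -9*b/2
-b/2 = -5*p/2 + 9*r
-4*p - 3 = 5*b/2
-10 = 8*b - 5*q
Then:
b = -350/101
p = 143/101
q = -358/101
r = 355/606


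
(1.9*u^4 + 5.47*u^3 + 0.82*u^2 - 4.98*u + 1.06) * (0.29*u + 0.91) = 0.551*u^5 + 3.3153*u^4 + 5.2155*u^3 - 0.698*u^2 - 4.2244*u + 0.9646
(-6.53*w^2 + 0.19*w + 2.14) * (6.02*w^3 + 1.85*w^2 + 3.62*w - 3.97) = -39.3106*w^5 - 10.9367*w^4 - 10.4043*w^3 + 30.5709*w^2 + 6.9925*w - 8.4958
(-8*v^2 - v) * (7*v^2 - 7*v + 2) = -56*v^4 + 49*v^3 - 9*v^2 - 2*v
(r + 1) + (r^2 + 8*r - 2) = r^2 + 9*r - 1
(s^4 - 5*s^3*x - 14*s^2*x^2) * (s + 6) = s^5 - 5*s^4*x + 6*s^4 - 14*s^3*x^2 - 30*s^3*x - 84*s^2*x^2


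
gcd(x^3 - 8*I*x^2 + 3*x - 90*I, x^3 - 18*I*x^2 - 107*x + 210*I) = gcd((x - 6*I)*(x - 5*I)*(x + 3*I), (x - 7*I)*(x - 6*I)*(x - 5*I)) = x^2 - 11*I*x - 30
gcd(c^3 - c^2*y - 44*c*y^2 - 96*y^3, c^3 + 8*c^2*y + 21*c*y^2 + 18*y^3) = c + 3*y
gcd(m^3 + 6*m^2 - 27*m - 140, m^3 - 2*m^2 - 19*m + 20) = m^2 - m - 20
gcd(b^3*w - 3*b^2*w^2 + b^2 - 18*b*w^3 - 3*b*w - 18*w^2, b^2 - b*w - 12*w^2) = b + 3*w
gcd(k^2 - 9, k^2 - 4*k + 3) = k - 3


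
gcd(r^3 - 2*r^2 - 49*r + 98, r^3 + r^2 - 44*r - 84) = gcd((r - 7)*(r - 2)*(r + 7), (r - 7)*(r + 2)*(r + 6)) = r - 7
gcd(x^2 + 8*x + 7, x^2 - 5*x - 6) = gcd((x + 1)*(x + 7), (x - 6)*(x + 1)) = x + 1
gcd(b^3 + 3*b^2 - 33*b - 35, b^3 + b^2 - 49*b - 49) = b^2 + 8*b + 7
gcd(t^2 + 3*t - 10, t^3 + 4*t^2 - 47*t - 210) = t + 5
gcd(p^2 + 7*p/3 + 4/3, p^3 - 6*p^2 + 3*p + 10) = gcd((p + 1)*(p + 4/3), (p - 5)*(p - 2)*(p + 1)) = p + 1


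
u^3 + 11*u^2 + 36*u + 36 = (u + 2)*(u + 3)*(u + 6)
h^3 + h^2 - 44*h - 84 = (h - 7)*(h + 2)*(h + 6)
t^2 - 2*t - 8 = (t - 4)*(t + 2)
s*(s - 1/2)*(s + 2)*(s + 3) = s^4 + 9*s^3/2 + 7*s^2/2 - 3*s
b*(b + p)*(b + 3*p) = b^3 + 4*b^2*p + 3*b*p^2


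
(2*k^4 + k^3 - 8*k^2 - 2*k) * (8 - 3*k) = -6*k^5 + 13*k^4 + 32*k^3 - 58*k^2 - 16*k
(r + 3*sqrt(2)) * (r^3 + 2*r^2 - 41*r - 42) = r^4 + 2*r^3 + 3*sqrt(2)*r^3 - 41*r^2 + 6*sqrt(2)*r^2 - 123*sqrt(2)*r - 42*r - 126*sqrt(2)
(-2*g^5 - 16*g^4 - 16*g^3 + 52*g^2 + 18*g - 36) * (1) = -2*g^5 - 16*g^4 - 16*g^3 + 52*g^2 + 18*g - 36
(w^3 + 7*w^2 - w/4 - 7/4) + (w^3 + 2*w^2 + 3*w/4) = 2*w^3 + 9*w^2 + w/2 - 7/4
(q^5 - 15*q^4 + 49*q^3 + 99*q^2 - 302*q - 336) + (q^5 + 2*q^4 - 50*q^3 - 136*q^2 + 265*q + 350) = 2*q^5 - 13*q^4 - q^3 - 37*q^2 - 37*q + 14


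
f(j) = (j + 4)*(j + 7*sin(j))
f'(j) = j + (j + 4)*(7*cos(j) + 1) + 7*sin(j)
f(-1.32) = -21.71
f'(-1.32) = -0.77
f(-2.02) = -16.48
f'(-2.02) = -12.36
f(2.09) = 49.74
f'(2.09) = -6.90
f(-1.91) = -17.79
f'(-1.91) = -11.29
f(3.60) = 3.82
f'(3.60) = -39.61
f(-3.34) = -1.29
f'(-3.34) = -5.83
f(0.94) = 32.57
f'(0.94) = 31.93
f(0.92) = 31.93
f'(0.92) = 32.27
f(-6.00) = 8.09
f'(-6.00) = -19.49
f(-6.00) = 8.09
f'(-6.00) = -19.49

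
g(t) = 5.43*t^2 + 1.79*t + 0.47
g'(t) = 10.86*t + 1.79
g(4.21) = 104.25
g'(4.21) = 47.51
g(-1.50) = 10.00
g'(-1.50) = -14.50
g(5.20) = 156.61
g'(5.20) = 58.26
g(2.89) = 51.00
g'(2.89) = 33.18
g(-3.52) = 61.45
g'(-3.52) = -36.44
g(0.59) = 3.42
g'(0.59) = 8.20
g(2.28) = 32.78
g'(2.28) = 26.55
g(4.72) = 129.89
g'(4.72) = 53.05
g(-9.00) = 424.19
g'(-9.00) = -95.95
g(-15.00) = 1195.37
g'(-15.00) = -161.11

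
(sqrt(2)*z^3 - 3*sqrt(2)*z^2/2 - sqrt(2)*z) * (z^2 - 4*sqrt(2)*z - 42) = sqrt(2)*z^5 - 8*z^4 - 3*sqrt(2)*z^4/2 - 43*sqrt(2)*z^3 + 12*z^3 + 8*z^2 + 63*sqrt(2)*z^2 + 42*sqrt(2)*z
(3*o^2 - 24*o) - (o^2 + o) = 2*o^2 - 25*o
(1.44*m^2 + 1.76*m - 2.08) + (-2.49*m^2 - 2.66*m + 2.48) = -1.05*m^2 - 0.9*m + 0.4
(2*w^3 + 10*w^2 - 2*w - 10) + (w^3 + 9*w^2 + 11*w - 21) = 3*w^3 + 19*w^2 + 9*w - 31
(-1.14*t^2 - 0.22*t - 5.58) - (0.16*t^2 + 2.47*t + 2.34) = -1.3*t^2 - 2.69*t - 7.92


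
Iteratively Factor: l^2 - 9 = (l - 3)*(l + 3)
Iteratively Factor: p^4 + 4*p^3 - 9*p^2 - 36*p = (p + 4)*(p^3 - 9*p) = (p - 3)*(p + 4)*(p^2 + 3*p) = p*(p - 3)*(p + 4)*(p + 3)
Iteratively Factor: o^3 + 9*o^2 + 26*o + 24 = (o + 3)*(o^2 + 6*o + 8) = (o + 2)*(o + 3)*(o + 4)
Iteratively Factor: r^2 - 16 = (r - 4)*(r + 4)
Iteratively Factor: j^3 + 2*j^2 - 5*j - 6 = (j + 3)*(j^2 - j - 2) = (j - 2)*(j + 3)*(j + 1)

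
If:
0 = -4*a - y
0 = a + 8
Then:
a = -8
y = 32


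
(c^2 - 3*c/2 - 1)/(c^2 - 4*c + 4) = (c + 1/2)/(c - 2)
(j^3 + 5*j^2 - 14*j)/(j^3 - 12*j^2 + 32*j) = (j^2 + 5*j - 14)/(j^2 - 12*j + 32)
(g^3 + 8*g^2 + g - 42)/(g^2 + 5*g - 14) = g + 3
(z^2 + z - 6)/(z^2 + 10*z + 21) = (z - 2)/(z + 7)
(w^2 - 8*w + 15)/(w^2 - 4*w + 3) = (w - 5)/(w - 1)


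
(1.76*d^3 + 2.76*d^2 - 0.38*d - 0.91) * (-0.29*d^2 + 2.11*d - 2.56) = -0.5104*d^5 + 2.9132*d^4 + 1.4282*d^3 - 7.6035*d^2 - 0.9473*d + 2.3296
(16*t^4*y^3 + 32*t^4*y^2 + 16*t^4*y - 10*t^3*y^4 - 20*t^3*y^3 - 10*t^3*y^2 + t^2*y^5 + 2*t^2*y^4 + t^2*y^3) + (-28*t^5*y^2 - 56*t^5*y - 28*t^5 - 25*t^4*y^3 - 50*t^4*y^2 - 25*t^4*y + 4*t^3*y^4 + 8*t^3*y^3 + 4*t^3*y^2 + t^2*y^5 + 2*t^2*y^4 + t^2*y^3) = -28*t^5*y^2 - 56*t^5*y - 28*t^5 - 9*t^4*y^3 - 18*t^4*y^2 - 9*t^4*y - 6*t^3*y^4 - 12*t^3*y^3 - 6*t^3*y^2 + 2*t^2*y^5 + 4*t^2*y^4 + 2*t^2*y^3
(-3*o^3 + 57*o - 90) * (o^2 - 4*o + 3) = -3*o^5 + 12*o^4 + 48*o^3 - 318*o^2 + 531*o - 270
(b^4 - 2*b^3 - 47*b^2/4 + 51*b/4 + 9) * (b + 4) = b^5 + 2*b^4 - 79*b^3/4 - 137*b^2/4 + 60*b + 36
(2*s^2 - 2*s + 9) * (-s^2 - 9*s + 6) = -2*s^4 - 16*s^3 + 21*s^2 - 93*s + 54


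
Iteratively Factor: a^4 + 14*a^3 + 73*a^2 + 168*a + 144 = (a + 4)*(a^3 + 10*a^2 + 33*a + 36) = (a + 4)^2*(a^2 + 6*a + 9) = (a + 3)*(a + 4)^2*(a + 3)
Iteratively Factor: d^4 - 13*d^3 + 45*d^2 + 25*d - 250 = (d - 5)*(d^3 - 8*d^2 + 5*d + 50) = (d - 5)^2*(d^2 - 3*d - 10) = (d - 5)^3*(d + 2)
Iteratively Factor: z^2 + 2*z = (z + 2)*(z)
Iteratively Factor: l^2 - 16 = (l + 4)*(l - 4)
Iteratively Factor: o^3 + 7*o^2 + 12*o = (o)*(o^2 + 7*o + 12) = o*(o + 3)*(o + 4)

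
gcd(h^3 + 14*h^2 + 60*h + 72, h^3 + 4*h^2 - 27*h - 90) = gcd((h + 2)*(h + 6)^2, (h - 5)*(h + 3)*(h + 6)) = h + 6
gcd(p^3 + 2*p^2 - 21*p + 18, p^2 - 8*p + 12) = 1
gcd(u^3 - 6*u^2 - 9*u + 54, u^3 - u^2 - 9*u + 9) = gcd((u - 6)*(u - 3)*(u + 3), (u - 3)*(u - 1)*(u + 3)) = u^2 - 9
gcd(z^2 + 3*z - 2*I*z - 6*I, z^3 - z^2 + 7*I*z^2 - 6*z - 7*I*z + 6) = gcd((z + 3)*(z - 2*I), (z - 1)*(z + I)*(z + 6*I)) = 1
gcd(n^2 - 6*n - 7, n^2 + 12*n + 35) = 1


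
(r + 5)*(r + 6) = r^2 + 11*r + 30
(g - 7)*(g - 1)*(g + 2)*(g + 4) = g^4 - 2*g^3 - 33*g^2 - 22*g + 56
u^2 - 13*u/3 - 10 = (u - 6)*(u + 5/3)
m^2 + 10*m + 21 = (m + 3)*(m + 7)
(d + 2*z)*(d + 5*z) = d^2 + 7*d*z + 10*z^2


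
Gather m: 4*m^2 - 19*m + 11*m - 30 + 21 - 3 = 4*m^2 - 8*m - 12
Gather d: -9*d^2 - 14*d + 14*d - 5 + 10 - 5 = -9*d^2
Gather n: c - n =c - n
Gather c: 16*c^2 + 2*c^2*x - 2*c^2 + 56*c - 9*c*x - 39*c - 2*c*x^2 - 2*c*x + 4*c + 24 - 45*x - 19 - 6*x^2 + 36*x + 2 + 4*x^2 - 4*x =c^2*(2*x + 14) + c*(-2*x^2 - 11*x + 21) - 2*x^2 - 13*x + 7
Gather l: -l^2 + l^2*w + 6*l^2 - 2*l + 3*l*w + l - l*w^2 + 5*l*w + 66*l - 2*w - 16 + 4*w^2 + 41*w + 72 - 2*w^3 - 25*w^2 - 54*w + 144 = l^2*(w + 5) + l*(-w^2 + 8*w + 65) - 2*w^3 - 21*w^2 - 15*w + 200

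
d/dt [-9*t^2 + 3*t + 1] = 3 - 18*t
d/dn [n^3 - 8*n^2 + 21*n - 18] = 3*n^2 - 16*n + 21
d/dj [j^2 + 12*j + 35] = 2*j + 12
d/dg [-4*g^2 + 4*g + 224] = 4 - 8*g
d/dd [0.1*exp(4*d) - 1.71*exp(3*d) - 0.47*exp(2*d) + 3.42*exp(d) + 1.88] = (0.4*exp(3*d) - 5.13*exp(2*d) - 0.94*exp(d) + 3.42)*exp(d)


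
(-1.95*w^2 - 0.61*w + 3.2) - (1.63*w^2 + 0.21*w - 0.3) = -3.58*w^2 - 0.82*w + 3.5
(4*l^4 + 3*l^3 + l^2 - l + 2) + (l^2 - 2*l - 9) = 4*l^4 + 3*l^3 + 2*l^2 - 3*l - 7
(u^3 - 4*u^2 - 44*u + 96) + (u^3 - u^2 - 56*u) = 2*u^3 - 5*u^2 - 100*u + 96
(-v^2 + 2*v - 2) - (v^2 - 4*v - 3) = -2*v^2 + 6*v + 1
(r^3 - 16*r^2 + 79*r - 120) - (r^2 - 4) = r^3 - 17*r^2 + 79*r - 116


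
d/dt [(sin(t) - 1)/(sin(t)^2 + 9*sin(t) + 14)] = (2*sin(t) + cos(t)^2 + 22)*cos(t)/(sin(t)^2 + 9*sin(t) + 14)^2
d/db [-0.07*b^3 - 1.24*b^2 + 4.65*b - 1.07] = -0.21*b^2 - 2.48*b + 4.65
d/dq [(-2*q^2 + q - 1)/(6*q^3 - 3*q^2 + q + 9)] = (12*q^4 - 12*q^3 + 19*q^2 - 42*q + 10)/(36*q^6 - 36*q^5 + 21*q^4 + 102*q^3 - 53*q^2 + 18*q + 81)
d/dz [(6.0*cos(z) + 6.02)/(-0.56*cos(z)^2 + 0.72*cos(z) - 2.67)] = (-3.36*cos(z)^2 - 6.7424*cos(z) + 20.3544)*sin(z)/(0.3136*cos(z)^4 - 0.8064*cos(z)^3 + 3.5088*cos(z)^2 - 3.8448*cos(z) + 7.1289)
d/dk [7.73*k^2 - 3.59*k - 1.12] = 15.46*k - 3.59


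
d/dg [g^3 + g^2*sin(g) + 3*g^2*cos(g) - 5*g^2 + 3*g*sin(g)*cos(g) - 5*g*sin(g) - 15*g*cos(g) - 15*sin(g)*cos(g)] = -3*g^2*sin(g) + g^2*cos(g) + 3*g^2 + 17*g*sin(g) + g*cos(g) + 3*g*cos(2*g) - 10*g - 5*sin(g) + 3*sin(2*g)/2 - 15*cos(g) - 15*cos(2*g)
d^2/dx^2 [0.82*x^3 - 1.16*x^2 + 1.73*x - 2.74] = 4.92*x - 2.32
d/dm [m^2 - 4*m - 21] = 2*m - 4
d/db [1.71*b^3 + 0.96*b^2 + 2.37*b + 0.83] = 5.13*b^2 + 1.92*b + 2.37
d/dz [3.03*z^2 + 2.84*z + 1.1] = 6.06*z + 2.84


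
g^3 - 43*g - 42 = (g - 7)*(g + 1)*(g + 6)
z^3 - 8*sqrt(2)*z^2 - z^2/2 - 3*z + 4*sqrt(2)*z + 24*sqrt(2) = (z - 2)*(z + 3/2)*(z - 8*sqrt(2))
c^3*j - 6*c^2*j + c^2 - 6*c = c*(c - 6)*(c*j + 1)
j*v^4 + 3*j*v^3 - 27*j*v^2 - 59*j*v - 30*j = (v - 5)*(v + 1)*(v + 6)*(j*v + j)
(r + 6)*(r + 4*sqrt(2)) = r^2 + 4*sqrt(2)*r + 6*r + 24*sqrt(2)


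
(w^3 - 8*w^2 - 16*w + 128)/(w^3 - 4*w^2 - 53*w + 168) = (w^2 - 16)/(w^2 + 4*w - 21)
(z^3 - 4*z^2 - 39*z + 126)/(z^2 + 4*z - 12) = (z^2 - 10*z + 21)/(z - 2)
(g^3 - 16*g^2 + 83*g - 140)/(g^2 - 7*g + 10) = (g^2 - 11*g + 28)/(g - 2)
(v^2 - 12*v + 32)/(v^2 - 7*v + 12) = (v - 8)/(v - 3)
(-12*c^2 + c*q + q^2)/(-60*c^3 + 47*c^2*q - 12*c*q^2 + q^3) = (4*c + q)/(20*c^2 - 9*c*q + q^2)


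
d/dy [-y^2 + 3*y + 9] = 3 - 2*y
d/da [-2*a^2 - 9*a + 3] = -4*a - 9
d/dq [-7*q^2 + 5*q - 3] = 5 - 14*q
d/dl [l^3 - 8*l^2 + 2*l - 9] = 3*l^2 - 16*l + 2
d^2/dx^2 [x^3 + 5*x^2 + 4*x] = 6*x + 10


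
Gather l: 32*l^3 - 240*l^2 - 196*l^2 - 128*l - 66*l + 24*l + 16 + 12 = 32*l^3 - 436*l^2 - 170*l + 28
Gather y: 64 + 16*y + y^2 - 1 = y^2 + 16*y + 63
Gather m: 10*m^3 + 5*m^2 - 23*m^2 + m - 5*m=10*m^3 - 18*m^2 - 4*m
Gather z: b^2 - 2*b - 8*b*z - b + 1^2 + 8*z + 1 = b^2 - 3*b + z*(8 - 8*b) + 2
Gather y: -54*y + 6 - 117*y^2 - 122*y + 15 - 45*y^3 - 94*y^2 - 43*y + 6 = -45*y^3 - 211*y^2 - 219*y + 27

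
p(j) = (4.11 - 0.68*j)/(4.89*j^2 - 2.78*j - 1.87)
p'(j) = (2.78 - 9.78*j)*(4.11 - 0.68*j)/(4.89*j^2 - 2.78*j - 1.87)^2 - 0.68/(4.89*j^2 - 2.78*j - 1.87)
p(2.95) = 0.06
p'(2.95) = -0.07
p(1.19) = 1.89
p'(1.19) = -9.97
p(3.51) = 0.04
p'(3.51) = -0.04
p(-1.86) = 0.27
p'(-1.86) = 0.24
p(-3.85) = 0.08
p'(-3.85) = 0.03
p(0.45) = -1.79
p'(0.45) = -1.04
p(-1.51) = 0.38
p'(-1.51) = 0.45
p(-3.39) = 0.10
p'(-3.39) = 0.05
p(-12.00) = 0.02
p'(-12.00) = 0.00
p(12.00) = -0.01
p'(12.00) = 0.00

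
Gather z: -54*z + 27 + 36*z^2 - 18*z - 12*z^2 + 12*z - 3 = 24*z^2 - 60*z + 24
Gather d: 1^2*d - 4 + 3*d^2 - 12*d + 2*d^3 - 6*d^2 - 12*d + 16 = 2*d^3 - 3*d^2 - 23*d + 12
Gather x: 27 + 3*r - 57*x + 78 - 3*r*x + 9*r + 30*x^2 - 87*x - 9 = 12*r + 30*x^2 + x*(-3*r - 144) + 96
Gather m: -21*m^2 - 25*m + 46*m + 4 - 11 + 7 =-21*m^2 + 21*m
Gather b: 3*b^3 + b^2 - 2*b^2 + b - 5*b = 3*b^3 - b^2 - 4*b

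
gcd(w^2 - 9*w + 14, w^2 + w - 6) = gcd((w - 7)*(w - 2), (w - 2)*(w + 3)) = w - 2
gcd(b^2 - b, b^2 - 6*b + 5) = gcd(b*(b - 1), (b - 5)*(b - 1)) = b - 1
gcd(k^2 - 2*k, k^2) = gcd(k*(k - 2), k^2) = k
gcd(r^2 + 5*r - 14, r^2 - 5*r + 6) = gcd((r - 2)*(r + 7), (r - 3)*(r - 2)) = r - 2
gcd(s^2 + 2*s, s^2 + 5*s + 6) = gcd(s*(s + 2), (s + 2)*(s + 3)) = s + 2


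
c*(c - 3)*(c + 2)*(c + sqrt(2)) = c^4 - c^3 + sqrt(2)*c^3 - 6*c^2 - sqrt(2)*c^2 - 6*sqrt(2)*c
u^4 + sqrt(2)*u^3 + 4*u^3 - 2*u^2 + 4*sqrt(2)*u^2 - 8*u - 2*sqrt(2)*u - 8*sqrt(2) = (u + 4)*(u - sqrt(2))*(u + sqrt(2))^2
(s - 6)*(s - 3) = s^2 - 9*s + 18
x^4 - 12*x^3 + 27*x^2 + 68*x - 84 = (x - 7)*(x - 6)*(x - 1)*(x + 2)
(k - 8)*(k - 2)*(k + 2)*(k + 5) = k^4 - 3*k^3 - 44*k^2 + 12*k + 160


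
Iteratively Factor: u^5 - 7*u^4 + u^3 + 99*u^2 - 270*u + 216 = (u - 3)*(u^4 - 4*u^3 - 11*u^2 + 66*u - 72) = (u - 3)*(u - 2)*(u^3 - 2*u^2 - 15*u + 36) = (u - 3)^2*(u - 2)*(u^2 + u - 12) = (u - 3)^2*(u - 2)*(u + 4)*(u - 3)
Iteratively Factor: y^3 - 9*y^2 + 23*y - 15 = (y - 1)*(y^2 - 8*y + 15) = (y - 3)*(y - 1)*(y - 5)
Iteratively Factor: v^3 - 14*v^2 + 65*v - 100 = (v - 5)*(v^2 - 9*v + 20) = (v - 5)^2*(v - 4)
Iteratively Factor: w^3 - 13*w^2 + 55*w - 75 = (w - 5)*(w^2 - 8*w + 15) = (w - 5)*(w - 3)*(w - 5)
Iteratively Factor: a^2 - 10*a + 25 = (a - 5)*(a - 5)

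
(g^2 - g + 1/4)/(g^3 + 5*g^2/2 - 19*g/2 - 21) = (4*g^2 - 4*g + 1)/(2*(2*g^3 + 5*g^2 - 19*g - 42))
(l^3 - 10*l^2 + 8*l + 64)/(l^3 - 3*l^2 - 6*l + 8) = (l - 8)/(l - 1)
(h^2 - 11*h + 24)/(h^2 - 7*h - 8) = (h - 3)/(h + 1)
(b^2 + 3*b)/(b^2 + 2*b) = (b + 3)/(b + 2)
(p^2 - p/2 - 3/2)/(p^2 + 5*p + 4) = (p - 3/2)/(p + 4)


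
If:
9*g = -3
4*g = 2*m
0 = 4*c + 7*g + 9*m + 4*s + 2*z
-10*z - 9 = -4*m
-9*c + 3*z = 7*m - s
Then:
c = 23/60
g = -1/3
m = -2/3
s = 137/60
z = -7/6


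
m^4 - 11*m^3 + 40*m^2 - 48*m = m*(m - 4)^2*(m - 3)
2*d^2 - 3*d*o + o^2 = (-2*d + o)*(-d + o)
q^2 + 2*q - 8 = (q - 2)*(q + 4)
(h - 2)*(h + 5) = h^2 + 3*h - 10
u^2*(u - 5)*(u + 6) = u^4 + u^3 - 30*u^2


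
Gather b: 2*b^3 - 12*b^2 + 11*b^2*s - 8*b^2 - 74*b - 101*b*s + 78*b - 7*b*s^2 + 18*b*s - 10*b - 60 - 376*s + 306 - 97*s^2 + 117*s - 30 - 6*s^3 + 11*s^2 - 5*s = 2*b^3 + b^2*(11*s - 20) + b*(-7*s^2 - 83*s - 6) - 6*s^3 - 86*s^2 - 264*s + 216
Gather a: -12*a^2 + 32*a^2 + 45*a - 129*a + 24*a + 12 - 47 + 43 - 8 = 20*a^2 - 60*a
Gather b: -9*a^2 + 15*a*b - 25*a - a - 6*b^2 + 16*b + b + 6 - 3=-9*a^2 - 26*a - 6*b^2 + b*(15*a + 17) + 3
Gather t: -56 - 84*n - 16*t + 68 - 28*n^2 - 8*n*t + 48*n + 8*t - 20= -28*n^2 - 36*n + t*(-8*n - 8) - 8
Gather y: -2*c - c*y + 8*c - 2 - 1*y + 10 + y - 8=-c*y + 6*c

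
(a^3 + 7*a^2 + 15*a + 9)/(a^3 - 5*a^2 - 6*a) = (a^2 + 6*a + 9)/(a*(a - 6))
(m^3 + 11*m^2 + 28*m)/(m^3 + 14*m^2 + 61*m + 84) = m/(m + 3)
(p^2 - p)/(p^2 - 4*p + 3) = p/(p - 3)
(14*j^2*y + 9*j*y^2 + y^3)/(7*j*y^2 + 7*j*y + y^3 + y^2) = (2*j + y)/(y + 1)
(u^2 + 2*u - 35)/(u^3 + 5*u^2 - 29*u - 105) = 1/(u + 3)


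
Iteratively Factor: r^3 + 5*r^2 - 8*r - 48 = (r - 3)*(r^2 + 8*r + 16) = (r - 3)*(r + 4)*(r + 4)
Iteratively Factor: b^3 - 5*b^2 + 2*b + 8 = (b + 1)*(b^2 - 6*b + 8) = (b - 4)*(b + 1)*(b - 2)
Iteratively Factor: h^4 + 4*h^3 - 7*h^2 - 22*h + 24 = (h + 4)*(h^3 - 7*h + 6) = (h + 3)*(h + 4)*(h^2 - 3*h + 2) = (h - 1)*(h + 3)*(h + 4)*(h - 2)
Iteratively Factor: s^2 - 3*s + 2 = (s - 1)*(s - 2)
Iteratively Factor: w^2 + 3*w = (w + 3)*(w)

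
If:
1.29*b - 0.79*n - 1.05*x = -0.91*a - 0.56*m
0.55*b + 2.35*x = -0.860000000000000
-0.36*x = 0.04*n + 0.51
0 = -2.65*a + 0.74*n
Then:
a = -2.51320754716981*x - 3.56037735849057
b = -4.27272727272727*x - 1.56363636363636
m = 3.10506616025484*x - 8.59904588336192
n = -9.0*x - 12.75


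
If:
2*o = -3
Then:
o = -3/2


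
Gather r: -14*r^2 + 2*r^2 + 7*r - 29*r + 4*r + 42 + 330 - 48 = -12*r^2 - 18*r + 324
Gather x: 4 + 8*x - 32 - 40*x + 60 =32 - 32*x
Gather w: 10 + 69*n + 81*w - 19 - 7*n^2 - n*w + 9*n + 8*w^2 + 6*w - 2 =-7*n^2 + 78*n + 8*w^2 + w*(87 - n) - 11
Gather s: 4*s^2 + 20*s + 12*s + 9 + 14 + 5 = 4*s^2 + 32*s + 28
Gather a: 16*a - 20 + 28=16*a + 8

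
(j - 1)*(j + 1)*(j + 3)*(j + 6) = j^4 + 9*j^3 + 17*j^2 - 9*j - 18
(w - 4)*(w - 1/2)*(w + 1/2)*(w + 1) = w^4 - 3*w^3 - 17*w^2/4 + 3*w/4 + 1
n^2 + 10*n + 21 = (n + 3)*(n + 7)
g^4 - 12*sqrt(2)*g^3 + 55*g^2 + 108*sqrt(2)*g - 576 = (g - 3)*(g + 3)*(g - 8*sqrt(2))*(g - 4*sqrt(2))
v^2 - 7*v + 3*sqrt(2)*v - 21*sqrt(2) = (v - 7)*(v + 3*sqrt(2))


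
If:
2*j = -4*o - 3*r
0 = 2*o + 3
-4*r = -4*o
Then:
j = 21/4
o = -3/2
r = -3/2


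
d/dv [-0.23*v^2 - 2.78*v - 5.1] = -0.46*v - 2.78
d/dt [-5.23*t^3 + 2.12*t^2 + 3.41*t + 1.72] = -15.69*t^2 + 4.24*t + 3.41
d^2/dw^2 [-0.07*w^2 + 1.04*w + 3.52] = -0.140000000000000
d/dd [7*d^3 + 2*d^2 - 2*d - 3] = 21*d^2 + 4*d - 2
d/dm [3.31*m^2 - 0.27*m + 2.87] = 6.62*m - 0.27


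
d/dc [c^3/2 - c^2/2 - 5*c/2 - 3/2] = 3*c^2/2 - c - 5/2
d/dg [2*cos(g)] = -2*sin(g)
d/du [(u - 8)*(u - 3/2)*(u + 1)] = 3*u^2 - 17*u + 5/2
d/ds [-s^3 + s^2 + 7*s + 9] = -3*s^2 + 2*s + 7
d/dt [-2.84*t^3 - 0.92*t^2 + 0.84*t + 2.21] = -8.52*t^2 - 1.84*t + 0.84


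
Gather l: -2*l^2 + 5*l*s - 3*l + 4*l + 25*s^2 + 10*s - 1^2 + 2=-2*l^2 + l*(5*s + 1) + 25*s^2 + 10*s + 1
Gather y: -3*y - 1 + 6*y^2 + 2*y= 6*y^2 - y - 1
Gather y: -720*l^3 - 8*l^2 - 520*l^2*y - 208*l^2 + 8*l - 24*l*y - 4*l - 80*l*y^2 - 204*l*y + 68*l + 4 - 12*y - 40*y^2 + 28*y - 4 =-720*l^3 - 216*l^2 + 72*l + y^2*(-80*l - 40) + y*(-520*l^2 - 228*l + 16)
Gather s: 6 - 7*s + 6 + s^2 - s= s^2 - 8*s + 12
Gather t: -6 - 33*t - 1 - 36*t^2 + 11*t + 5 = -36*t^2 - 22*t - 2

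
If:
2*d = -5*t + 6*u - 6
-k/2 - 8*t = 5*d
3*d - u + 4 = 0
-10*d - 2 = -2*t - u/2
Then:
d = 24/7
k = -1872/7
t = 102/7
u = 100/7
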